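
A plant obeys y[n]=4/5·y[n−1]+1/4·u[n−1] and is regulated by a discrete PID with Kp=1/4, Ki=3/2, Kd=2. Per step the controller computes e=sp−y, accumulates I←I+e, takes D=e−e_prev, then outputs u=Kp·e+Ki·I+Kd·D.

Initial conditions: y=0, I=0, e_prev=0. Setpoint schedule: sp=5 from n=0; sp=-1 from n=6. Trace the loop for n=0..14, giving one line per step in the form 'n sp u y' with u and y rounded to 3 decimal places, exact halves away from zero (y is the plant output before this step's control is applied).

(exact arithmetic carried between steps; '≈' marks a value shown rounded to 6 d.p. or computed from one; I and e_prev carry over from the previous line; the table rounds u and y to 3 d.p., halves away from zero)
n=0: y=0, sp=5, e=sp−y=5; I=5, D=e−e_prev=5; u=1/4·5+3/2·5+2·5=18.75; next y=4/5·0+1/4·18.75=4.6875
n=1: y=4.6875, sp=5, e=sp−y=0.3125; I=5.3125, D=e−e_prev=-4.6875; u=1/4·0.3125+3/2·5.3125+2·(-4.6875)=-1.328125; next y=4/5·4.6875+1/4·(-1.328125)≈3.417969
n=2: y≈3.417969, sp=5, e=sp−y≈1.582031; I≈6.894531, D=e−e_prev≈1.269531; u=1/4·1.582031+3/2·6.894531+2·1.269531≈13.276367; next y=4/5·3.417969+1/4·13.276367≈6.053467
n=3: y≈6.053467, sp=5, e=sp−y≈-1.053467; I≈5.841064, D=e−e_prev≈-2.635498; u=1/4·(-1.053467)+3/2·5.841064+2·(-2.635498)≈3.227234; next y=4/5·6.053467+1/4·3.227234≈5.649582
n=4: y≈5.649582, sp=5, e=sp−y≈-0.649582; I≈5.191483, D=e−e_prev≈0.403885; u=1/4·(-0.649582)+3/2·5.191483+2·0.403885≈8.432598; next y=4/5·5.649582+1/4·8.432598≈6.627815
n=5: y≈6.627815, sp=5, e=sp−y≈-1.627815; I≈3.563667, D=e−e_prev≈-0.978233; u=1/4·(-1.627815)+3/2·3.563667+2·(-0.978233)≈2.982081; next y=4/5·6.627815+1/4·2.982081≈6.047772
n=6: y≈6.047772, sp=-1, e=sp−y≈-7.047772; I≈-3.484105, D=e−e_prev≈-5.419957; u=1/4·(-7.047772)+3/2·(-3.484105)+2·(-5.419957)≈-17.828015; next y=4/5·6.047772+1/4·(-17.828015)≈0.381214
n=7: y≈0.381214, sp=-1, e=sp−y≈-1.381214; I≈-4.865319, D=e−e_prev≈5.666558; u=1/4·(-1.381214)+3/2·(-4.865319)+2·5.666558≈3.689834; next y=4/5·0.381214+1/4·3.689834≈1.227430
n=8: y≈1.227430, sp=-1, e=sp−y≈-2.227430; I≈-7.092749, D=e−e_prev≈-0.846216; u=1/4·(-2.227430)+3/2·(-7.092749)+2·(-0.846216)≈-12.888412; next y=4/5·1.227430+1/4·(-12.888412)≈-2.240159
n=9: y≈-2.240159, sp=-1, e=sp−y≈1.240159; I≈-5.852590, D=e−e_prev≈3.467589; u=1/4·1.240159+3/2·(-5.852590)+2·3.467589≈-1.533667; next y=4/5·(-2.240159)+1/4·(-1.533667)≈-2.175544
n=10: y≈-2.175544, sp=-1, e=sp−y≈1.175544; I≈-4.677046, D=e−e_prev≈-0.064615; u=1/4·1.175544+3/2·(-4.677046)+2·(-0.064615)≈-6.850913; next y=4/5·(-2.175544)+1/4·(-6.850913)≈-3.453163
n=11: y≈-3.453163, sp=-1, e=sp−y≈2.453163; I≈-2.223882, D=e−e_prev≈1.277619; u=1/4·2.453163+3/2·(-2.223882)+2·1.277619≈-0.167294; next y=4/5·(-3.453163)+1/4·(-0.167294)≈-2.804354
n=12: y≈-2.804354, sp=-1, e=sp−y≈1.804354; I≈-0.419528, D=e−e_prev≈-0.648809; u=1/4·1.804354+3/2·(-0.419528)+2·(-0.648809)≈-1.475822; next y=4/5·(-2.804354)+1/4·(-1.475822)≈-2.612439
n=13: y≈-2.612439, sp=-1, e=sp−y≈1.612439; I≈1.192911, D=e−e_prev≈-0.191915; u=1/4·1.612439+3/2·1.192911+2·(-0.191915)≈1.808645; next y=4/5·(-2.612439)+1/4·1.808645≈-1.637790
n=14: y≈-1.637790, sp=-1, e=sp−y≈0.637790; I≈1.830701, D=e−e_prev≈-0.974649; u=1/4·0.637790+3/2·1.830701+2·(-0.974649)≈0.956200; next y=4/5·(-1.637790)+1/4·0.956200≈-1.071182

0 5 18.750 0.000
1 5 -1.328 4.688
2 5 13.276 3.418
3 5 3.227 6.053
4 5 8.433 5.650
5 5 2.982 6.628
6 -1 -17.828 6.048
7 -1 3.690 0.381
8 -1 -12.888 1.227
9 -1 -1.534 -2.240
10 -1 -6.851 -2.176
11 -1 -0.167 -3.453
12 -1 -1.476 -2.804
13 -1 1.809 -2.612
14 -1 0.956 -1.638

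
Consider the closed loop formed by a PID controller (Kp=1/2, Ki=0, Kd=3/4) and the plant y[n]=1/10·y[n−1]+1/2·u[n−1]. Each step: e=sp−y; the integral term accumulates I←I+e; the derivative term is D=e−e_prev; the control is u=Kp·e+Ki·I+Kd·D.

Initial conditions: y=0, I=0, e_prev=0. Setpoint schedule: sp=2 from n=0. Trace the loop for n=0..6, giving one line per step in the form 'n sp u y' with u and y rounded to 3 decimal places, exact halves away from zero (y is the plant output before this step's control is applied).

(exact arithmetic carried between steps; '≈' marks a value shown rounded to 6 d.p. or computed from one; I and e_prev carry over from the previous line; the table rounds u and y to 3 d.p., halves away from zero)
n=0: y=0, sp=2, e=sp−y=2; I=2, D=e−e_prev=2; u=1/2·2+0·2+3/4·2=2.5; next y=1/10·0+1/2·2.5=1.25
n=1: y=1.25, sp=2, e=sp−y=0.75; I=2.75, D=e−e_prev=-1.25; u=1/2·0.75+0·2.75+3/4·(-1.25)=-0.5625; next y=1/10·1.25+1/2·(-0.5625)=-0.15625
n=2: y=-0.15625, sp=2, e=sp−y=2.15625; I=4.90625, D=e−e_prev=1.40625; u=1/2·2.15625+0·4.90625+3/4·1.40625≈2.132813; next y=1/10·(-0.15625)+1/2·2.132813≈1.050781
n=3: y≈1.050781, sp=2, e=sp−y≈0.949219; I≈5.855469, D=e−e_prev≈-1.207031; u=1/2·0.949219+0·5.855469+3/4·(-1.207031)≈-0.430664; next y=1/10·1.050781+1/2·(-0.430664)≈-0.110254
n=4: y≈-0.110254, sp=2, e=sp−y≈2.110254; I≈7.965723, D=e−e_prev≈1.161035; u=1/2·2.110254+0·7.965723+3/4·1.161035≈1.925903; next y=1/10·(-0.110254)+1/2·1.925903≈0.951926
n=5: y≈0.951926, sp=2, e=sp−y≈1.048074; I≈9.013796, D=e−e_prev≈-1.062180; u=1/2·1.048074+0·9.013796+3/4·(-1.062180)≈-0.272598; next y=1/10·0.951926+1/2·(-0.272598)≈-0.041107
n=6: y≈-0.041107, sp=2, e=sp−y≈2.041107; I≈11.054903, D=e−e_prev≈0.993033; u=1/2·2.041107+0·11.054903+3/4·0.993033≈1.765328; next y=1/10·(-0.041107)+1/2·1.765328≈0.878553

0 2 2.500 0.000
1 2 -0.563 1.250
2 2 2.133 -0.156
3 2 -0.431 1.051
4 2 1.926 -0.110
5 2 -0.273 0.952
6 2 1.765 -0.041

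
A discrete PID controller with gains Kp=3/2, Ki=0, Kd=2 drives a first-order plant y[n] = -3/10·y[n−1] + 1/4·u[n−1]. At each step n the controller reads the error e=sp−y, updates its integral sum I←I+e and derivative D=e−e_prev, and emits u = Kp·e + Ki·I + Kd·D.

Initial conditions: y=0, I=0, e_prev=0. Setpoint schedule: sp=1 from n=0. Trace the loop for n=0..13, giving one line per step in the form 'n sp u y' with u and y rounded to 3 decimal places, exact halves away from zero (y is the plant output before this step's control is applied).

0 1 3.500 0.000
1 1 -1.563 0.875
2 1 5.536 -0.653
3 1 -5.336 1.580
4 1 10.988 -1.808
5 1 -13.629 3.289
6 1 23.457 -4.394
7 1 -32.427 7.183
8 1 51.780 -10.261
9 1 -75.105 16.023
10 1 116.089 -23.583
11 1 -172.007 36.097
12 1 262.102 -53.831
13 1 -392.024 81.675

(exact arithmetic carried between steps; '≈' marks a value shown rounded to 6 d.p. or computed from one; I and e_prev carry over from the previous line; the table rounds u and y to 3 d.p., halves away from zero)
n=0: y=0, sp=1, e=sp−y=1; I=1, D=e−e_prev=1; u=3/2·1+0·1+2·1=3.5; next y=-3/10·0+1/4·3.5=0.875
n=1: y=0.875, sp=1, e=sp−y=0.125; I=1.125, D=e−e_prev=-0.875; u=3/2·0.125+0·1.125+2·(-0.875)=-1.5625; next y=-3/10·0.875+1/4·(-1.5625)=-0.653125
n=2: y=-0.653125, sp=1, e=sp−y=1.653125; I=2.778125, D=e−e_prev=1.528125; u=3/2·1.653125+0·2.778125+2·1.528125≈5.535938; next y=-3/10·(-0.653125)+1/4·5.535938≈1.579922
n=3: y≈1.579922, sp=1, e=sp−y≈-0.579922; I≈2.198203, D=e−e_prev≈-2.233047; u=3/2·(-0.579922)+0·2.198203+2·(-2.233047)≈-5.335977; next y=-3/10·1.579922+1/4·(-5.335977)≈-1.807971
n=4: y≈-1.807971, sp=1, e=sp−y≈2.807971; I≈5.006174, D=e−e_prev≈3.387893; u=3/2·2.807971+0·5.006174+2·3.387893≈10.987741; next y=-3/10·(-1.807971)+1/4·10.987741≈3.289327
n=5: y≈3.289327, sp=1, e=sp−y≈-2.289327; I≈2.716847, D=e−e_prev≈-5.097297; u=3/2·(-2.289327)+0·2.716847+2·(-5.097297)≈-13.628584; next y=-3/10·3.289327+1/4·(-13.628584)≈-4.393944
n=6: y≈-4.393944, sp=1, e=sp−y≈5.393944; I≈8.110791, D=e−e_prev≈7.683271; u=3/2·5.393944+0·8.110791+2·7.683271≈23.457457; next y=-3/10·(-4.393944)+1/4·23.457457≈7.182547
n=7: y≈7.182547, sp=1, e=sp−y≈-6.182547; I≈1.928244, D=e−e_prev≈-11.576491; u=3/2·(-6.182547)+0·1.928244+2·(-11.576491)≈-32.426804; next y=-3/10·7.182547+1/4·(-32.426804)≈-10.261465
n=8: y≈-10.261465, sp=1, e=sp−y≈11.261465; I≈13.189709, D=e−e_prev≈17.444013; u=3/2·11.261465+0·13.189709+2·17.444013≈51.780223; next y=-3/10·(-10.261465)+1/4·51.780223≈16.023495
n=9: y≈16.023495, sp=1, e=sp−y≈-15.023495; I≈-1.833786, D=e−e_prev≈-26.284961; u=3/2·(-15.023495)+0·(-1.833786)+2·(-26.284961)≈-75.105165; next y=-3/10·16.023495+1/4·(-75.105165)≈-23.583340
n=10: y≈-23.583340, sp=1, e=sp−y≈24.583340; I≈22.749553, D=e−e_prev≈39.606835; u=3/2·24.583340+0·22.749553+2·39.606835≈116.088680; next y=-3/10·(-23.583340)+1/4·116.088680≈36.097172
n=11: y≈36.097172, sp=1, e=sp−y≈-35.097172; I≈-12.347618, D=e−e_prev≈-59.680512; u=3/2·(-35.097172)+0·(-12.347618)+2·(-59.680512)≈-172.006781; next y=-3/10·36.097172+1/4·(-172.006781)≈-53.830847
n=12: y≈-53.830847, sp=1, e=sp−y≈54.830847; I≈42.483228, D=e−e_prev≈89.928019; u=3/2·54.830847+0·42.483228+2·89.928019≈262.102308; next y=-3/10·(-53.830847)+1/4·262.102308≈81.674831
n=13: y≈81.674831, sp=1, e=sp−y≈-80.674831; I≈-38.191603, D=e−e_prev≈-135.505678; u=3/2·(-80.674831)+0·(-38.191603)+2·(-135.505678)≈-392.023603; next y=-3/10·81.674831+1/4·(-392.023603)≈-122.508350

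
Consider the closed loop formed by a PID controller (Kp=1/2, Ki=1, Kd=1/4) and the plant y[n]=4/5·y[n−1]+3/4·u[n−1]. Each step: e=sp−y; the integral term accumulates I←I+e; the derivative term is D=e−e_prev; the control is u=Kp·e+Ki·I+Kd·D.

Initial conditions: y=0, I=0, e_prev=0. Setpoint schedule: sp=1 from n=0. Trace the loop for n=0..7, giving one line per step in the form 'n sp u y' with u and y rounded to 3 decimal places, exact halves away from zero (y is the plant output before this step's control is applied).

0 1 1.750 0.000
1 1 0.203 1.313
2 1 0.412 1.202
3 1 0.062 1.271
4 1 0.172 1.063
5 1 0.203 0.979
6 1 0.279 0.936
7 1 0.294 0.958

(exact arithmetic carried between steps; '≈' marks a value shown rounded to 6 d.p. or computed from one; I and e_prev carry over from the previous line; the table rounds u and y to 3 d.p., halves away from zero)
n=0: y=0, sp=1, e=sp−y=1; I=1, D=e−e_prev=1; u=1/2·1+1·1+1/4·1=1.75; next y=4/5·0+3/4·1.75=1.3125
n=1: y=1.3125, sp=1, e=sp−y=-0.3125; I=0.6875, D=e−e_prev=-1.3125; u=1/2·(-0.3125)+1·0.6875+1/4·(-1.3125)=0.203125; next y=4/5·1.3125+3/4·0.203125≈1.202344
n=2: y≈1.202344, sp=1, e=sp−y≈-0.202344; I≈0.485156, D=e−e_prev≈0.110156; u=1/2·(-0.202344)+1·0.485156+1/4·0.110156≈0.411523; next y=4/5·1.202344+3/4·0.411523≈1.270518
n=3: y≈1.270518, sp=1, e=sp−y≈-0.270518; I≈0.214639, D=e−e_prev≈-0.068174; u=1/2·(-0.270518)+1·0.214639+1/4·(-0.068174)≈0.062336; next y=4/5·1.270518+3/4·0.062336≈1.063166
n=4: y≈1.063166, sp=1, e=sp−y≈-0.063166; I≈0.151472, D=e−e_prev≈0.207351; u=1/2·(-0.063166)+1·0.151472+1/4·0.207351≈0.171727; next y=4/5·1.063166+3/4·0.171727≈0.979328
n=5: y≈0.979328, sp=1, e=sp−y≈0.020672; I≈0.172144, D=e−e_prev≈0.083838; u=1/2·0.020672+1·0.172144+1/4·0.083838≈0.203439; next y=4/5·0.979328+3/4·0.203439≈0.936042
n=6: y≈0.936042, sp=1, e=sp−y≈0.063958; I≈0.236102, D=e−e_prev≈0.043286; u=1/2·0.063958+1·0.236102+1/4·0.043286≈0.278902; next y=4/5·0.936042+3/4·0.278902≈0.958010
n=7: y≈0.958010, sp=1, e=sp−y≈0.041990; I≈0.278091, D=e−e_prev≈-0.021968; u=1/2·0.041990+1·0.278091+1/4·(-0.021968)≈0.293594; next y=4/5·0.958010+3/4·0.293594≈0.986604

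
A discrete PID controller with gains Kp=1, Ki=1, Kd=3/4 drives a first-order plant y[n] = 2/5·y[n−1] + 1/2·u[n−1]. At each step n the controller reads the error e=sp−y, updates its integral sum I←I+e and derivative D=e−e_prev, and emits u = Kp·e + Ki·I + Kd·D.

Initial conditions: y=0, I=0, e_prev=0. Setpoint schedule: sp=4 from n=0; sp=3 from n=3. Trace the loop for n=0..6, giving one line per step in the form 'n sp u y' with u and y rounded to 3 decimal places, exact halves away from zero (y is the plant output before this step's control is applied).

0 4 11.000 0.000
1 4 -3.125 5.500
2 4 12.872 0.638
3 3 -6.809 6.691
4 3 15.193 -0.728
5 3 -8.735 7.305
6 3 17.049 -1.446

(exact arithmetic carried between steps; '≈' marks a value shown rounded to 6 d.p. or computed from one; I and e_prev carry over from the previous line; the table rounds u and y to 3 d.p., halves away from zero)
n=0: y=0, sp=4, e=sp−y=4; I=4, D=e−e_prev=4; u=1·4+1·4+3/4·4=11; next y=2/5·0+1/2·11=5.5
n=1: y=5.5, sp=4, e=sp−y=-1.5; I=2.5, D=e−e_prev=-5.5; u=1·(-1.5)+1·2.5+3/4·(-5.5)=-3.125; next y=2/5·5.5+1/2·(-3.125)=0.6375
n=2: y=0.6375, sp=4, e=sp−y=3.3625; I=5.8625, D=e−e_prev=4.8625; u=1·3.3625+1·5.8625+3/4·4.8625=12.871875; next y=2/5·0.6375+1/2·12.871875≈6.690938
n=3: y≈6.690938, sp=3, e=sp−y≈-3.690938; I≈2.171563, D=e−e_prev≈-7.053438; u=1·(-3.690938)+1·2.171563+3/4·(-7.053438)≈-6.809453; next y=2/5·6.690938+1/2·(-6.809453)≈-0.728352
n=4: y≈-0.728352, sp=3, e=sp−y≈3.728352; I≈5.899914, D=e−e_prev≈7.419289; u=1·3.728352+1·5.899914+3/4·7.419289≈15.192732; next y=2/5·(-0.728352)+1/2·15.192732≈7.305026
n=5: y≈7.305026, sp=3, e=sp−y≈-4.305026; I≈1.594888, D=e−e_prev≈-8.033377; u=1·(-4.305026)+1·1.594888+3/4·(-8.033377)≈-8.735170; next y=2/5·7.305026+1/2·(-8.735170)≈-1.445575
n=6: y≈-1.445575, sp=3, e=sp−y≈4.445575; I≈6.040463, D=e−e_prev≈8.750600; u=1·4.445575+1·6.040463+3/4·8.750600≈17.048988; next y=2/5·(-1.445575)+1/2·17.048988≈7.946264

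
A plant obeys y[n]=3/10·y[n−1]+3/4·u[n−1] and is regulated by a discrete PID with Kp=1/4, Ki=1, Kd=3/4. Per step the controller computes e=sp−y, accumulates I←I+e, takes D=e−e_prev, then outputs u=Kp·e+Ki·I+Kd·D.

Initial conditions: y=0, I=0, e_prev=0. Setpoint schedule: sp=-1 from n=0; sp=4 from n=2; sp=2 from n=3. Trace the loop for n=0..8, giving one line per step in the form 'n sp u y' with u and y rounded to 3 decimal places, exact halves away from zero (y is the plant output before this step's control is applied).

(exact arithmetic carried between steps; '≈' marks a value shown rounded to 6 d.p. or computed from one; I and e_prev carry over from the previous line; the table rounds u and y to 3 d.p., halves away from zero)
n=0: y=0, sp=-1, e=sp−y=-1; I=-1, D=e−e_prev=-1; u=1/4·(-1)+1·(-1)+3/4·(-1)=-2; next y=3/10·0+3/4·(-2)=-1.5
n=1: y=-1.5, sp=-1, e=sp−y=0.5; I=-0.5, D=e−e_prev=1.5; u=1/4·0.5+1·(-0.5)+3/4·1.5=0.75; next y=3/10·(-1.5)+3/4·0.75=0.1125
n=2: y=0.1125, sp=4, e=sp−y=3.8875; I=3.3875, D=e−e_prev=3.3875; u=1/4·3.8875+1·3.3875+3/4·3.3875=6.9; next y=3/10·0.1125+3/4·6.9=5.20875
n=3: y=5.20875, sp=2, e=sp−y=-3.20875; I=0.17875, D=e−e_prev=-7.09625; u=1/4·(-3.20875)+1·0.17875+3/4·(-7.09625)=-5.945625; next y=3/10·5.20875+3/4·(-5.945625)≈-2.896594
n=4: y≈-2.896594, sp=2, e=sp−y≈4.896594; I≈5.075344, D=e−e_prev≈8.105344; u=1/4·4.896594+1·5.075344+3/4·8.105344≈12.3785; next y=3/10·(-2.896594)+3/4·12.3785≈8.414897
n=5: y≈8.414897, sp=2, e=sp−y≈-6.414897; I≈-1.339553, D=e−e_prev≈-11.311491; u=1/4·(-6.414897)+1·(-1.339553)+3/4·(-11.311491)≈-11.426895; next y=3/10·8.414897+3/4·(-11.426895)≈-6.045702
n=6: y≈-6.045702, sp=2, e=sp−y≈8.045702; I≈6.706149, D=e−e_prev≈14.460599; u=1/4·8.045702+1·6.706149+3/4·14.460599≈19.563024; next y=3/10·(-6.045702)+3/4·19.563024≈12.858558
n=7: y≈12.858558, sp=2, e=sp−y≈-10.858558; I≈-4.152408, D=e−e_prev≈-18.904260; u=1/4·(-10.858558)+1·(-4.152408)+3/4·(-18.904260)≈-21.045243; next y=3/10·12.858558+3/4·(-21.045243)≈-11.926365
n=8: y≈-11.926365, sp=2, e=sp−y≈13.926365; I≈9.773956, D=e−e_prev≈24.784922; u=1/4·13.926365+1·9.773956+3/4·24.784922≈31.844239; next y=3/10·(-11.926365)+3/4·31.844239≈20.305270

0 -1 -2.000 0.000
1 -1 0.750 -1.500
2 4 6.900 0.113
3 2 -5.946 5.209
4 2 12.379 -2.897
5 2 -11.427 8.415
6 2 19.563 -6.046
7 2 -21.045 12.859
8 2 31.844 -11.926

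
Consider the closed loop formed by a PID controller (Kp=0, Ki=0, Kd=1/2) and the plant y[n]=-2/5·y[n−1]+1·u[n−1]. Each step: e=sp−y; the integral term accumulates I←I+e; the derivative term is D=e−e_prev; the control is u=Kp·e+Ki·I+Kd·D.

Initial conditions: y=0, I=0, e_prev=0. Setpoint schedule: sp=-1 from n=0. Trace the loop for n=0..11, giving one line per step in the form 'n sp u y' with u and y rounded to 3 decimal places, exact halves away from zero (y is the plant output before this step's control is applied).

0 -1 -0.500 0.000
1 -1 0.250 -0.500
2 -1 -0.475 0.450
3 -1 0.553 -0.655
4 -1 -0.735 0.815
5 -1 0.938 -1.061
6 -1 -1.211 1.362
7 -1 1.559 -1.756
8 -1 -2.008 2.261
9 -1 2.587 -2.913
10 -1 -3.333 3.752
11 -1 4.293 -4.833

(exact arithmetic carried between steps; '≈' marks a value shown rounded to 6 d.p. or computed from one; I and e_prev carry over from the previous line; the table rounds u and y to 3 d.p., halves away from zero)
n=0: y=0, sp=-1, e=sp−y=-1; I=-1, D=e−e_prev=-1; u=0·(-1)+0·(-1)+1/2·(-1)=-0.5; next y=-2/5·0+1·(-0.5)=-0.5
n=1: y=-0.5, sp=-1, e=sp−y=-0.5; I=-1.5, D=e−e_prev=0.5; u=0·(-0.5)+0·(-1.5)+1/2·0.5=0.25; next y=-2/5·(-0.5)+1·0.25=0.45
n=2: y=0.45, sp=-1, e=sp−y=-1.45; I=-2.95, D=e−e_prev=-0.95; u=0·(-1.45)+0·(-2.95)+1/2·(-0.95)=-0.475; next y=-2/5·0.45+1·(-0.475)=-0.655
n=3: y=-0.655, sp=-1, e=sp−y=-0.345; I=-3.295, D=e−e_prev=1.105; u=0·(-0.345)+0·(-3.295)+1/2·1.105=0.5525; next y=-2/5·(-0.655)+1·0.5525=0.8145
n=4: y=0.8145, sp=-1, e=sp−y=-1.8145; I=-5.1095, D=e−e_prev=-1.4695; u=0·(-1.8145)+0·(-5.1095)+1/2·(-1.4695)=-0.73475; next y=-2/5·0.8145+1·(-0.73475)=-1.06055
n=5: y=-1.06055, sp=-1, e=sp−y=0.06055; I=-5.04895, D=e−e_prev=1.87505; u=0·0.06055+0·(-5.04895)+1/2·1.87505=0.937525; next y=-2/5·(-1.06055)+1·0.937525=1.361745
n=6: y=1.361745, sp=-1, e=sp−y=-2.361745; I=-7.410695, D=e−e_prev=-2.422295; u=0·(-2.361745)+0·(-7.410695)+1/2·(-2.422295)≈-1.211148; next y=-2/5·1.361745+1·(-1.211148)≈-1.755846
n=7: y≈-1.755846, sp=-1, e=sp−y≈0.755846; I≈-6.654850, D=e−e_prev≈3.117591; u=0·0.755846+0·(-6.654850)+1/2·3.117591≈1.558795; next y=-2/5·(-1.755846)+1·1.558795≈2.261133
n=8: y≈2.261133, sp=-1, e=sp−y≈-3.261133; I≈-9.915983, D=e−e_prev≈-4.016979; u=0·(-3.261133)+0·(-9.915983)+1/2·(-4.016979)≈-2.008489; next y=-2/5·2.261133+1·(-2.008489)≈-2.912943
n=9: y≈-2.912943, sp=-1, e=sp−y≈1.912943; I≈-8.003040, D=e−e_prev≈5.174076; u=0·1.912943+0·(-8.003040)+1/2·5.174076≈2.587038; next y=-2/5·(-2.912943)+1·2.587038≈3.752215
n=10: y≈3.752215, sp=-1, e=sp−y≈-4.752215; I≈-12.755255, D=e−e_prev≈-6.665158; u=0·(-4.752215)+0·(-12.755255)+1/2·(-6.665158)≈-3.332579; next y=-2/5·3.752215+1·(-3.332579)≈-4.833465
n=11: y≈-4.833465, sp=-1, e=sp−y≈3.833465; I≈-8.921790, D=e−e_prev≈8.585680; u=0·3.833465+0·(-8.921790)+1/2·8.585680≈4.292840; next y=-2/5·(-4.833465)+1·4.292840≈6.226226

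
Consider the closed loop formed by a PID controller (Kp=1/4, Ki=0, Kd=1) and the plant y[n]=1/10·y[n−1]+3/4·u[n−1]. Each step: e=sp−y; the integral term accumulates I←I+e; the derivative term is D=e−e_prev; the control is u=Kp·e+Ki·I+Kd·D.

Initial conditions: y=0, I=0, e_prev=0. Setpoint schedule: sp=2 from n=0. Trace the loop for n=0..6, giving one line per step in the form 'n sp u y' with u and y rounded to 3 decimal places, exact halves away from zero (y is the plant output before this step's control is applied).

(exact arithmetic carried between steps; '≈' marks a value shown rounded to 6 d.p. or computed from one; I and e_prev carry over from the previous line; the table rounds u and y to 3 d.p., halves away from zero)
n=0: y=0, sp=2, e=sp−y=2; I=2, D=e−e_prev=2; u=1/4·2+0·2+1·2=2.5; next y=1/10·0+3/4·2.5=1.875
n=1: y=1.875, sp=2, e=sp−y=0.125; I=2.125, D=e−e_prev=-1.875; u=1/4·0.125+0·2.125+1·(-1.875)=-1.84375; next y=1/10·1.875+3/4·(-1.84375)≈-1.195313
n=2: y≈-1.195313, sp=2, e=sp−y≈3.195313; I≈5.320313, D=e−e_prev≈3.070313; u=1/4·3.195313+0·5.320313+1·3.070313≈3.869141; next y=1/10·(-1.195313)+3/4·3.869141≈2.782324
n=3: y≈2.782324, sp=2, e=sp−y≈-0.782324; I≈4.537988, D=e−e_prev≈-3.977637; u=1/4·(-0.782324)+0·4.537988+1·(-3.977637)≈-4.173218; next y=1/10·2.782324+3/4·(-4.173218)≈-2.851681
n=4: y≈-2.851681, sp=2, e=sp−y≈4.851681; I≈9.389669, D=e−e_prev≈5.634005; u=1/4·4.851681+0·9.389669+1·5.634005≈6.846925; next y=1/10·(-2.851681)+3/4·6.846925≈4.850026
n=5: y≈4.850026, sp=2, e=sp−y≈-2.850026; I≈6.539643, D=e−e_prev≈-7.701707; u=1/4·(-2.850026)+0·6.539643+1·(-7.701707)≈-8.414213; next y=1/10·4.850026+3/4·(-8.414213)≈-5.825657
n=6: y≈-5.825657, sp=2, e=sp−y≈7.825657; I≈14.365301, D=e−e_prev≈10.675683; u=1/4·7.825657+0·14.365301+1·10.675683≈12.632098; next y=1/10·(-5.825657)+3/4·12.632098≈8.891508

0 2 2.500 0.000
1 2 -1.844 1.875
2 2 3.869 -1.195
3 2 -4.173 2.782
4 2 6.847 -2.852
5 2 -8.414 4.850
6 2 12.632 -5.826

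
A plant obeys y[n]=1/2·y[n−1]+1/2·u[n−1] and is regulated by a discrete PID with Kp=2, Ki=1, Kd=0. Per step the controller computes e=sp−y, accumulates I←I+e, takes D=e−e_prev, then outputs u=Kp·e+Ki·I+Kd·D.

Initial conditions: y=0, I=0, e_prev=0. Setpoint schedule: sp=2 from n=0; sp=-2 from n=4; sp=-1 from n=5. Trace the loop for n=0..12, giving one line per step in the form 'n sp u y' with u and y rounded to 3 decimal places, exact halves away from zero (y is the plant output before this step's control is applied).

0 2 6.000 0.000
1 2 -1.000 3.000
2 2 4.000 1.000
3 2 0.500 2.500
4 -2 -9.000 1.500
5 -1 6.250 -3.750
6 -1 -6.000 1.250
7 -1 2.625 -2.375
8 -1 -3.500 0.125
9 -1 0.813 -1.688
10 -1 -2.250 -0.438
11 -1 -0.094 -1.344
12 -1 -1.625 -0.719

(exact arithmetic carried between steps; '≈' marks a value shown rounded to 6 d.p. or computed from one; I and e_prev carry over from the previous line; the table rounds u and y to 3 d.p., halves away from zero)
n=0: y=0, sp=2, e=sp−y=2; I=2, D=e−e_prev=2; u=2·2+1·2+0·2=6; next y=1/2·0+1/2·6=3
n=1: y=3, sp=2, e=sp−y=-1; I=1, D=e−e_prev=-3; u=2·(-1)+1·1+0·(-3)=-1; next y=1/2·3+1/2·(-1)=1
n=2: y=1, sp=2, e=sp−y=1; I=2, D=e−e_prev=2; u=2·1+1·2+0·2=4; next y=1/2·1+1/2·4=2.5
n=3: y=2.5, sp=2, e=sp−y=-0.5; I=1.5, D=e−e_prev=-1.5; u=2·(-0.5)+1·1.5+0·(-1.5)=0.5; next y=1/2·2.5+1/2·0.5=1.5
n=4: y=1.5, sp=-2, e=sp−y=-3.5; I=-2, D=e−e_prev=-3; u=2·(-3.5)+1·(-2)+0·(-3)=-9; next y=1/2·1.5+1/2·(-9)=-3.75
n=5: y=-3.75, sp=-1, e=sp−y=2.75; I=0.75, D=e−e_prev=6.25; u=2·2.75+1·0.75+0·6.25=6.25; next y=1/2·(-3.75)+1/2·6.25=1.25
n=6: y=1.25, sp=-1, e=sp−y=-2.25; I=-1.5, D=e−e_prev=-5; u=2·(-2.25)+1·(-1.5)+0·(-5)=-6; next y=1/2·1.25+1/2·(-6)=-2.375
n=7: y=-2.375, sp=-1, e=sp−y=1.375; I=-0.125, D=e−e_prev=3.625; u=2·1.375+1·(-0.125)+0·3.625=2.625; next y=1/2·(-2.375)+1/2·2.625=0.125
n=8: y=0.125, sp=-1, e=sp−y=-1.125; I=-1.25, D=e−e_prev=-2.5; u=2·(-1.125)+1·(-1.25)+0·(-2.5)=-3.5; next y=1/2·0.125+1/2·(-3.5)=-1.6875
n=9: y=-1.6875, sp=-1, e=sp−y=0.6875; I=-0.5625, D=e−e_prev=1.8125; u=2·0.6875+1·(-0.5625)+0·1.8125=0.8125; next y=1/2·(-1.6875)+1/2·0.8125=-0.4375
n=10: y=-0.4375, sp=-1, e=sp−y=-0.5625; I=-1.125, D=e−e_prev=-1.25; u=2·(-0.5625)+1·(-1.125)+0·(-1.25)=-2.25; next y=1/2·(-0.4375)+1/2·(-2.25)=-1.34375
n=11: y=-1.34375, sp=-1, e=sp−y=0.34375; I=-0.78125, D=e−e_prev=0.90625; u=2·0.34375+1·(-0.78125)+0·0.90625=-0.09375; next y=1/2·(-1.34375)+1/2·(-0.09375)=-0.71875
n=12: y=-0.71875, sp=-1, e=sp−y=-0.28125; I=-1.0625, D=e−e_prev=-0.625; u=2·(-0.28125)+1·(-1.0625)+0·(-0.625)=-1.625; next y=1/2·(-0.71875)+1/2·(-1.625)=-1.171875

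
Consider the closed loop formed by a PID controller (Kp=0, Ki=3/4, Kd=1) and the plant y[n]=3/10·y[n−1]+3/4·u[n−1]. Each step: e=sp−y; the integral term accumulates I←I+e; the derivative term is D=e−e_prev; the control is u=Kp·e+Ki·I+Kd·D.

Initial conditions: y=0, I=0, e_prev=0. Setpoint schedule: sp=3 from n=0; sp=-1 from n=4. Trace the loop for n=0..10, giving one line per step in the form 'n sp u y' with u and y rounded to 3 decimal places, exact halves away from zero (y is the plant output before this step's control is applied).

(exact arithmetic carried between steps; '≈' marks a value shown rounded to 6 d.p. or computed from one; I and e_prev carry over from the previous line; the table rounds u and y to 3 d.p., halves away from zero)
n=0: y=0, sp=3, e=sp−y=3; I=3, D=e−e_prev=3; u=0·3+3/4·3+1·3=5.25; next y=3/10·0+3/4·5.25=3.9375
n=1: y=3.9375, sp=3, e=sp−y=-0.9375; I=2.0625, D=e−e_prev=-3.9375; u=0·(-0.9375)+3/4·2.0625+1·(-3.9375)=-2.390625; next y=3/10·3.9375+3/4·(-2.390625)≈-0.611719
n=2: y≈-0.611719, sp=3, e=sp−y≈3.611719; I≈5.674219, D=e−e_prev≈4.549219; u=0·3.611719+3/4·5.674219+1·4.549219≈8.804883; next y=3/10·(-0.611719)+3/4·8.804883≈6.420146
n=3: y≈6.420146, sp=3, e=sp−y≈-3.420146; I≈2.254072, D=e−e_prev≈-7.031865; u=0·(-3.420146)+3/4·2.254072+1·(-7.031865)≈-5.341311; next y=3/10·6.420146+3/4·(-5.341311)≈-2.079939
n=4: y≈-2.079939, sp=-1, e=sp−y≈1.079939; I≈3.334012, D=e−e_prev≈4.500086; u=0·1.079939+3/4·3.334012+1·4.500086≈7.000595; next y=3/10·(-2.079939)+3/4·7.000595≈4.626464
n=5: y≈4.626464, sp=-1, e=sp−y≈-5.626464; I≈-2.292452, D=e−e_prev≈-6.706403; u=0·(-5.626464)+3/4·(-2.292452)+1·(-6.706403)≈-8.425743; next y=3/10·4.626464+3/4·(-8.425743)≈-4.931368
n=6: y≈-4.931368, sp=-1, e=sp−y≈3.931368; I≈1.638915, D=e−e_prev≈9.557832; u=0·3.931368+3/4·1.638915+1·9.557832≈10.787018; next y=3/10·(-4.931368)+3/4·10.787018≈6.610853
n=7: y≈6.610853, sp=-1, e=sp−y≈-7.610853; I≈-5.971938, D=e−e_prev≈-11.542221; u=0·(-7.610853)+3/4·(-5.971938)+1·(-11.542221)≈-16.021175; next y=3/10·6.610853+3/4·(-16.021175)≈-10.032625
n=8: y≈-10.032625, sp=-1, e=sp−y≈9.032625; I≈3.060687, D=e−e_prev≈16.643479; u=0·9.032625+3/4·3.060687+1·16.643479≈18.938994; next y=3/10·(-10.032625)+3/4·18.938994≈11.194458
n=9: y≈11.194458, sp=-1, e=sp−y≈-12.194458; I≈-9.133771, D=e−e_prev≈-21.227083; u=0·(-12.194458)+3/4·(-9.133771)+1·(-21.227083)≈-28.077411; next y=3/10·11.194458+3/4·(-28.077411)≈-17.699721
n=10: y≈-17.699721, sp=-1, e=sp−y≈16.699721; I≈7.565950, D=e−e_prev≈28.894179; u=0·16.699721+3/4·7.565950+1·28.894179≈34.568642; next y=3/10·(-17.699721)+3/4·34.568642≈20.616565

0 3 5.250 0.000
1 3 -2.391 3.938
2 3 8.805 -0.612
3 3 -5.341 6.420
4 -1 7.001 -2.080
5 -1 -8.426 4.626
6 -1 10.787 -4.931
7 -1 -16.021 6.611
8 -1 18.939 -10.033
9 -1 -28.077 11.194
10 -1 34.569 -17.700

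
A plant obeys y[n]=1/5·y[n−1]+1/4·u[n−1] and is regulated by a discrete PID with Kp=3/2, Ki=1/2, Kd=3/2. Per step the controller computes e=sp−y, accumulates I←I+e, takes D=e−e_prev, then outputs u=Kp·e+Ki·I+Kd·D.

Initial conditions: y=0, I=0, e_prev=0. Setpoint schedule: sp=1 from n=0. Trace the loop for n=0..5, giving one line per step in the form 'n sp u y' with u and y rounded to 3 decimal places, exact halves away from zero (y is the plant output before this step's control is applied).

(exact arithmetic carried between steps; '≈' marks a value shown rounded to 6 d.p. or computed from one; I and e_prev carry over from the previous line; the table rounds u and y to 3 d.p., halves away from zero)
n=0: y=0, sp=1, e=sp−y=1; I=1, D=e−e_prev=1; u=3/2·1+1/2·1+3/2·1=3.5; next y=1/5·0+1/4·3.5=0.875
n=1: y=0.875, sp=1, e=sp−y=0.125; I=1.125, D=e−e_prev=-0.875; u=3/2·0.125+1/2·1.125+3/2·(-0.875)=-0.5625; next y=1/5·0.875+1/4·(-0.5625)=0.034375
n=2: y=0.034375, sp=1, e=sp−y=0.965625; I=2.090625, D=e−e_prev=0.840625; u=3/2·0.965625+1/2·2.090625+3/2·0.840625≈3.754688; next y=1/5·0.034375+1/4·3.754688≈0.945547
n=3: y≈0.945547, sp=1, e=sp−y≈0.054453; I≈2.145078, D=e−e_prev≈-0.911172; u=3/2·0.054453+1/2·2.145078+3/2·(-0.911172)≈-0.212539; next y=1/5·0.945547+1/4·(-0.212539)≈0.135975
n=4: y≈0.135975, sp=1, e=sp−y≈0.864025; I≈3.009104, D=e−e_prev≈0.809572; u=3/2·0.864025+1/2·3.009104+3/2·0.809572≈4.014948; next y=1/5·0.135975+1/4·4.014948≈1.030932
n=5: y≈1.030932, sp=1, e=sp−y≈-0.030932; I≈2.978172, D=e−e_prev≈-0.894957; u=3/2·(-0.030932)+1/2·2.978172+3/2·(-0.894957)≈0.100252; next y=1/5·1.030932+1/4·0.100252≈0.231249

0 1 3.500 0.000
1 1 -0.563 0.875
2 1 3.755 0.034
3 1 -0.213 0.946
4 1 4.015 0.136
5 1 0.100 1.031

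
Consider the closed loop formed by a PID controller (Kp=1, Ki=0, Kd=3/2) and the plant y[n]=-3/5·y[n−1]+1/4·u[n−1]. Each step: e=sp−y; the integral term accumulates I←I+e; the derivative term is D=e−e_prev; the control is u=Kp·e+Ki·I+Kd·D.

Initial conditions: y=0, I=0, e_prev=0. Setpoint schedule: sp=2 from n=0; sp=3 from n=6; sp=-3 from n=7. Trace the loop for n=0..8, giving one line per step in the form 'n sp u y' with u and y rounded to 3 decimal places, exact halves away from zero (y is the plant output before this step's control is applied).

0 2 5.000 0.000
1 2 -1.125 1.250
2 2 6.453 -1.031
3 2 -5.127 2.232
4 2 11.900 -2.621
5 2 -13.301 4.548
6 3 26.456 -6.054
7 -3 -46.696 10.246
8 -3 56.924 -17.822

(exact arithmetic carried between steps; '≈' marks a value shown rounded to 6 d.p. or computed from one; I and e_prev carry over from the previous line; the table rounds u and y to 3 d.p., halves away from zero)
n=0: y=0, sp=2, e=sp−y=2; I=2, D=e−e_prev=2; u=1·2+0·2+3/2·2=5; next y=-3/5·0+1/4·5=1.25
n=1: y=1.25, sp=2, e=sp−y=0.75; I=2.75, D=e−e_prev=-1.25; u=1·0.75+0·2.75+3/2·(-1.25)=-1.125; next y=-3/5·1.25+1/4·(-1.125)=-1.03125
n=2: y=-1.03125, sp=2, e=sp−y=3.03125; I=5.78125, D=e−e_prev=2.28125; u=1·3.03125+0·5.78125+3/2·2.28125=6.453125; next y=-3/5·(-1.03125)+1/4·6.453125≈2.232031
n=3: y≈2.232031, sp=2, e=sp−y≈-0.232031; I≈5.549219, D=e−e_prev≈-3.263281; u=1·(-0.232031)+0·5.549219+3/2·(-3.263281)≈-5.126953; next y=-3/5·2.232031+1/4·(-5.126953)≈-2.620957
n=4: y≈-2.620957, sp=2, e=sp−y≈4.620957; I≈10.170176, D=e−e_prev≈4.852988; u=1·4.620957+0·10.170176+3/2·4.852988≈11.900439; next y=-3/5·(-2.620957)+1/4·11.900439≈4.547684
n=5: y≈4.547684, sp=2, e=sp−y≈-2.547684; I≈7.622492, D=e−e_prev≈-7.168641; u=1·(-2.547684)+0·7.622492+3/2·(-7.168641)≈-13.300646; next y=-3/5·4.547684+1/4·(-13.300646)≈-6.053772
n=6: y≈-6.053772, sp=3, e=sp−y≈9.053772; I≈16.676264, D=e−e_prev≈11.601456; u=1·9.053772+0·16.676264+3/2·11.601456≈26.455956; next y=-3/5·(-6.053772)+1/4·26.455956≈10.246252
n=7: y≈10.246252, sp=-3, e=sp−y≈-13.246252; I≈3.430011, D=e−e_prev≈-22.300024; u=1·(-13.246252)+0·3.430011+3/2·(-22.300024)≈-46.696288; next y=-3/5·10.246252+1/4·(-46.696288)≈-17.821823
n=8: y≈-17.821823, sp=-3, e=sp−y≈14.821823; I≈18.251835, D=e−e_prev≈28.068075; u=1·14.821823+0·18.251835+3/2·28.068075≈56.923936; next y=-3/5·(-17.821823)+1/4·56.923936≈24.924078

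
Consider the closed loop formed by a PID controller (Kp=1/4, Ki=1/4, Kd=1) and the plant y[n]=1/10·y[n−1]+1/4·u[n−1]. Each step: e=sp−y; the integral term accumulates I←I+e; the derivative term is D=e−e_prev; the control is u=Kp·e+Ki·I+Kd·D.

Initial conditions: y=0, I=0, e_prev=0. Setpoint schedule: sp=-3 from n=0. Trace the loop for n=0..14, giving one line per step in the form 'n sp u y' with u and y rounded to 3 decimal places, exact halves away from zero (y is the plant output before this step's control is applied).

0 -3 -4.500 0.000
1 -3 -0.563 -1.125
2 -3 -3.464 -0.253
3 -3 -2.322 -0.891
4 -3 -3.820 -0.670
5 -3 -3.652 -1.022
6 -3 -4.509 -1.015
7 -3 -4.678 -1.229
8 -3 -5.239 -1.292
9 -3 -5.510 -1.439
10 -3 -5.923 -1.521
11 -3 -6.208 -1.633
12 -3 -6.538 -1.715
13 -3 -6.805 -1.806
14 -3 -7.080 -1.882

(exact arithmetic carried between steps; '≈' marks a value shown rounded to 6 d.p. or computed from one; I and e_prev carry over from the previous line; the table rounds u and y to 3 d.p., halves away from zero)
n=0: y=0, sp=-3, e=sp−y=-3; I=-3, D=e−e_prev=-3; u=1/4·(-3)+1/4·(-3)+1·(-3)=-4.5; next y=1/10·0+1/4·(-4.5)=-1.125
n=1: y=-1.125, sp=-3, e=sp−y=-1.875; I=-4.875, D=e−e_prev=1.125; u=1/4·(-1.875)+1/4·(-4.875)+1·1.125=-0.5625; next y=1/10·(-1.125)+1/4·(-0.5625)=-0.253125
n=2: y=-0.253125, sp=-3, e=sp−y=-2.746875; I=-7.621875, D=e−e_prev=-0.871875; u=1/4·(-2.746875)+1/4·(-7.621875)+1·(-0.871875)≈-3.464063; next y=1/10·(-0.253125)+1/4·(-3.464063)≈-0.891328
n=3: y≈-0.891328, sp=-3, e=sp−y≈-2.108672; I≈-9.730547, D=e−e_prev≈0.638203; u=1/4·(-2.108672)+1/4·(-9.730547)+1·0.638203≈-2.321602; next y=1/10·(-0.891328)+1/4·(-2.321602)≈-0.669533
n=4: y≈-0.669533, sp=-3, e=sp−y≈-2.330467; I≈-12.061014, D=e−e_prev≈-0.221795; u=1/4·(-2.330467)+1/4·(-12.061014)+1·(-0.221795)≈-3.819665; next y=1/10·(-0.669533)+1/4·(-3.819665)≈-1.021870
n=5: y≈-1.021870, sp=-3, e=sp−y≈-1.978130; I≈-14.039144, D=e−e_prev≈0.352336; u=1/4·(-1.978130)+1/4·(-14.039144)+1·0.352336≈-3.651982; next y=1/10·(-1.021870)+1/4·(-3.651982)≈-1.015183
n=6: y≈-1.015183, sp=-3, e=sp−y≈-1.984817; I≈-16.023962, D=e−e_prev≈-0.006687; u=1/4·(-1.984817)+1/4·(-16.023962)+1·(-0.006687)≈-4.508882; next y=1/10·(-1.015183)+1/4·(-4.508882)≈-1.228739
n=7: y≈-1.228739, sp=-3, e=sp−y≈-1.771261; I≈-17.795223, D=e−e_prev≈0.213556; u=1/4·(-1.771261)+1/4·(-17.795223)+1·0.213556≈-4.678065; next y=1/10·(-1.228739)+1/4·(-4.678065)≈-1.292390
n=8: y≈-1.292390, sp=-3, e=sp−y≈-1.707610; I≈-19.502833, D=e−e_prev≈0.063651; u=1/4·(-1.707610)+1/4·(-19.502833)+1·0.063651≈-5.238959; next y=1/10·(-1.292390)+1/4·(-5.238959)≈-1.438979
n=9: y≈-1.438979, sp=-3, e=sp−y≈-1.561021; I≈-21.063854, D=e−e_prev≈0.146589; u=1/4·(-1.561021)+1/4·(-21.063854)+1·0.146589≈-5.509630; next y=1/10·(-1.438979)+1/4·(-5.509630)≈-1.521305
n=10: y≈-1.521305, sp=-3, e=sp−y≈-1.478695; I≈-22.542549, D=e−e_prev≈0.082327; u=1/4·(-1.478695)+1/4·(-22.542549)+1·0.082327≈-5.922984; next y=1/10·(-1.521305)+1/4·(-5.922984)≈-1.632877
n=11: y≈-1.632877, sp=-3, e=sp−y≈-1.367123; I≈-23.909672, D=e−e_prev≈0.111571; u=1/4·(-1.367123)+1/4·(-23.909672)+1·0.111571≈-6.207628; next y=1/10·(-1.632877)+1/4·(-6.207628)≈-1.715195
n=12: y≈-1.715195, sp=-3, e=sp−y≈-1.284805; I≈-25.194477, D=e−e_prev≈0.082318; u=1/4·(-1.284805)+1/4·(-25.194477)+1·0.082318≈-6.537503; next y=1/10·(-1.715195)+1/4·(-6.537503)≈-1.805895
n=13: y≈-1.805895, sp=-3, e=sp−y≈-1.194105; I≈-26.388582, D=e−e_prev≈0.090701; u=1/4·(-1.194105)+1/4·(-26.388582)+1·0.090701≈-6.804971; next y=1/10·(-1.805895)+1/4·(-6.804971)≈-1.881832
n=14: y≈-1.881832, sp=-3, e=sp−y≈-1.118168; I≈-27.506750, D=e−e_prev≈0.075937; u=1/4·(-1.118168)+1/4·(-27.506750)+1·0.075937≈-7.080292; next y=1/10·(-1.881832)+1/4·(-7.080292)≈-1.958256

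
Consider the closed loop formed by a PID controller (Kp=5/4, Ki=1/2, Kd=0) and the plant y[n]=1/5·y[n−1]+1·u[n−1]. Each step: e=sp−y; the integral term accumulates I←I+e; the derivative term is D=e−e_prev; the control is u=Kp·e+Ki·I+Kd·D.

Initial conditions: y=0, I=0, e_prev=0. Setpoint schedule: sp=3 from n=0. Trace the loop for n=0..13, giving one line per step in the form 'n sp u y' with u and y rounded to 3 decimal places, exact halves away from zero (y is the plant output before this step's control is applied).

(exact arithmetic carried between steps; '≈' marks a value shown rounded to 6 d.p. or computed from one; I and e_prev carry over from the previous line; the table rounds u and y to 3 d.p., halves away from zero)
n=0: y=0, sp=3, e=sp−y=3; I=3, D=e−e_prev=3; u=5/4·3+1/2·3+0·3=5.25; next y=1/5·0+1·5.25=5.25
n=1: y=5.25, sp=3, e=sp−y=-2.25; I=0.75, D=e−e_prev=-5.25; u=5/4·(-2.25)+1/2·0.75+0·(-5.25)=-2.4375; next y=1/5·5.25+1·(-2.4375)=-1.3875
n=2: y=-1.3875, sp=3, e=sp−y=4.3875; I=5.1375, D=e−e_prev=6.6375; u=5/4·4.3875+1/2·5.1375+0·6.6375=8.053125; next y=1/5·(-1.3875)+1·8.053125=7.775625
n=3: y=7.775625, sp=3, e=sp−y=-4.775625; I=0.361875, D=e−e_prev=-9.163125; u=5/4·(-4.775625)+1/2·0.361875+0·(-9.163125)≈-5.788594; next y=1/5·7.775625+1·(-5.788594)≈-4.233469
n=4: y≈-4.233469, sp=3, e=sp−y≈7.233469; I≈7.595344, D=e−e_prev≈12.009094; u=5/4·7.233469+1/2·7.595344+0·12.009094≈12.839508; next y=1/5·(-4.233469)+1·12.839508≈11.992814
n=5: y≈11.992814, sp=3, e=sp−y≈-8.992814; I≈-1.397470, D=e−e_prev≈-16.226283; u=5/4·(-8.992814)+1/2·(-1.397470)+0·(-16.226283)≈-11.939753; next y=1/5·11.992814+1·(-11.939753)≈-9.541190
n=6: y≈-9.541190, sp=3, e=sp−y≈12.541190; I≈11.143720, D=e−e_prev≈21.534004; u=5/4·12.541190+1/2·11.143720+0·21.534004≈21.248347; next y=1/5·(-9.541190)+1·21.248347≈19.340109
n=7: y≈19.340109, sp=3, e=sp−y≈-16.340109; I≈-5.196390, D=e−e_prev≈-28.881299; u=5/4·(-16.340109)+1/2·(-5.196390)+0·(-28.881299)≈-23.023331; next y=1/5·19.340109+1·(-23.023331)≈-19.155309
n=8: y≈-19.155309, sp=3, e=sp−y≈22.155309; I≈16.958920, D=e−e_prev≈38.495419; u=5/4·22.155309+1/2·16.958920+0·38.495419≈36.173597; next y=1/5·(-19.155309)+1·36.173597≈32.342535
n=9: y≈32.342535, sp=3, e=sp−y≈-29.342535; I≈-12.383615, D=e−e_prev≈-51.497844; u=5/4·(-29.342535)+1/2·(-12.383615)+0·(-51.497844)≈-42.869976; next y=1/5·32.342535+1·(-42.869976)≈-36.401469
n=10: y≈-36.401469, sp=3, e=sp−y≈39.401469; I≈27.017854, D=e−e_prev≈68.744004; u=5/4·39.401469+1/2·27.017854+0·68.744004≈62.760764; next y=1/5·(-36.401469)+1·62.760764≈55.480470
n=11: y≈55.480470, sp=3, e=sp−y≈-52.480470; I≈-25.462616, D=e−e_prev≈-91.881939; u=5/4·(-52.480470)+1/2·(-25.462616)+0·(-91.881939)≈-78.331895; next y=1/5·55.480470+1·(-78.331895)≈-67.235801
n=12: y≈-67.235801, sp=3, e=sp−y≈70.235801; I≈44.773185, D=e−e_prev≈122.716271; u=5/4·70.235801+1/2·44.773185+0·122.716271≈110.181344; next y=1/5·(-67.235801)+1·110.181344≈96.734184
n=13: y≈96.734184, sp=3, e=sp−y≈-93.734184; I≈-48.960998, D=e−e_prev≈-163.969985; u=5/4·(-93.734184)+1/2·(-48.960998)+0·(-163.969985)≈-141.648229; next y=1/5·96.734184+1·(-141.648229)≈-122.301392

0 3 5.250 0.000
1 3 -2.438 5.250
2 3 8.053 -1.388
3 3 -5.789 7.776
4 3 12.840 -4.233
5 3 -11.940 11.993
6 3 21.248 -9.541
7 3 -23.023 19.340
8 3 36.174 -19.155
9 3 -42.870 32.343
10 3 62.761 -36.401
11 3 -78.332 55.480
12 3 110.181 -67.236
13 3 -141.648 96.734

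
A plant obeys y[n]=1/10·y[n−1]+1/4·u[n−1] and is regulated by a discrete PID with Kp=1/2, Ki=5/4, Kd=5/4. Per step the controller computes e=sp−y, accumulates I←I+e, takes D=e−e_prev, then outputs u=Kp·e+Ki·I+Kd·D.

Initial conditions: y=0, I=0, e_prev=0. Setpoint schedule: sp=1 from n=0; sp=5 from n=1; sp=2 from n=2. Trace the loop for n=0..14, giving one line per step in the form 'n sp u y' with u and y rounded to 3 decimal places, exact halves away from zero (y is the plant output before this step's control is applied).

(exact arithmetic carried between steps; '≈' marks a value shown rounded to 6 d.p. or computed from one; I and e_prev carry over from the previous line; the table rounds u and y to 3 d.p., halves away from zero)
n=0: y=0, sp=1, e=sp−y=1; I=1, D=e−e_prev=1; u=1/2·1+5/4·1+5/4·1=3; next y=1/10·0+1/4·3=0.75
n=1: y=0.75, sp=5, e=sp−y=4.25; I=5.25, D=e−e_prev=3.25; u=1/2·4.25+5/4·5.25+5/4·3.25=12.75; next y=1/10·0.75+1/4·12.75=3.2625
n=2: y=3.2625, sp=2, e=sp−y=-1.2625; I=3.9875, D=e−e_prev=-5.5125; u=1/2·(-1.2625)+5/4·3.9875+5/4·(-5.5125)=-2.5375; next y=1/10·3.2625+1/4·(-2.5375)=-0.308125
n=3: y=-0.308125, sp=2, e=sp−y=2.308125; I=6.295625, D=e−e_prev=3.570625; u=1/2·2.308125+5/4·6.295625+5/4·3.570625=13.486875; next y=1/10·(-0.308125)+1/4·13.486875≈3.340906
n=4: y≈3.340906, sp=2, e=sp−y≈-1.340906; I≈4.954719, D=e−e_prev≈-3.649031; u=1/2·(-1.340906)+5/4·4.954719+5/4·(-3.649031)≈0.961656; next y=1/10·3.340906+1/4·0.961656≈0.574505
n=5: y≈0.574505, sp=2, e=sp−y≈1.425495; I≈6.380214, D=e−e_prev≈2.766402; u=1/2·1.425495+5/4·6.380214+5/4·2.766402≈12.146017; next y=1/10·0.574505+1/4·12.146017≈3.093955
n=6: y≈3.093955, sp=2, e=sp−y≈-1.093955; I≈5.286259, D=e−e_prev≈-2.519450; u=1/2·(-1.093955)+5/4·5.286259+5/4·(-2.519450)≈2.911534; next y=1/10·3.093955+1/4·2.911534≈1.037279
n=7: y≈1.037279, sp=2, e=sp−y≈0.962721; I≈6.248980, D=e−e_prev≈2.056676; u=1/2·0.962721+5/4·6.248980+5/4·2.056676≈10.863431; next y=1/10·1.037279+1/4·10.863431≈2.819586
n=8: y≈2.819586, sp=2, e=sp−y≈-0.819586; I≈5.429395, D=e−e_prev≈-1.782307; u=1/2·(-0.819586)+5/4·5.429395+5/4·(-1.782307)≈4.149068; next y=1/10·2.819586+1/4·4.149068≈1.319225
n=9: y≈1.319225, sp=2, e=sp−y≈0.680775; I≈6.110169, D=e−e_prev≈1.500360; u=1/2·0.680775+5/4·6.110169+5/4·1.500360≈9.853549; next y=1/10·1.319225+1/4·9.853549≈2.595310
n=10: y≈2.595310, sp=2, e=sp−y≈-0.595310; I≈5.514860, D=e−e_prev≈-1.276084; u=1/2·(-0.595310)+5/4·5.514860+5/4·(-1.276084)≈5.000814; next y=1/10·2.595310+1/4·5.000814≈1.509734
n=11: y≈1.509734, sp=2, e=sp−y≈0.490266; I≈6.005125, D=e−e_prev≈1.085575; u=1/2·0.490266+5/4·6.005125+5/4·1.085575≈9.108508; next y=1/10·1.509734+1/4·9.108508≈2.428100
n=12: y≈2.428100, sp=2, e=sp−y≈-0.428100; I≈5.577025, D=e−e_prev≈-0.918366; u=1/2·(-0.428100)+5/4·5.577025+5/4·(-0.918366)≈5.609273; next y=1/10·2.428100+1/4·5.609273≈1.645128
n=13: y≈1.645128, sp=2, e=sp−y≈0.354872; I≈5.931896, D=e−e_prev≈0.782972; u=1/2·0.354872+5/4·5.931896+5/4·0.782972≈8.571021; next y=1/10·1.645128+1/4·8.571021≈2.307268
n=14: y≈2.307268, sp=2, e=sp−y≈-0.307268; I≈5.624628, D=e−e_prev≈-0.662140; u=1/2·(-0.307268)+5/4·5.624628+5/4·(-0.662140)≈6.049476; next y=1/10·2.307268+1/4·6.049476≈1.743096

0 1 3.000 0.000
1 5 12.750 0.750
2 2 -2.538 3.263
3 2 13.487 -0.308
4 2 0.962 3.341
5 2 12.146 0.575
6 2 2.912 3.094
7 2 10.863 1.037
8 2 4.149 2.820
9 2 9.854 1.319
10 2 5.001 2.595
11 2 9.109 1.510
12 2 5.609 2.428
13 2 8.571 1.645
14 2 6.049 2.307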